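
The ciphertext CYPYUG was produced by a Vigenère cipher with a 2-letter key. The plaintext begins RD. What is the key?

LV

Subtract each crib letter from the matching ciphertext letter (mod 26):
C(2)−R(17)=-15≡11 → L
Y(24)−D(3)=21 → V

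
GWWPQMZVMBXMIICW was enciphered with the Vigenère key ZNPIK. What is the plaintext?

HJHHGNMGERYZTASX

Repeat the key across the ciphertext: ZNPIKZNPIKZNPIKZ
G(6)−Z(25): -19≡7 → H
W(22)−N(13): 9 → J
W(22)−P(15): 7 → H
P(15)−I(8): 7 → H
Q(16)−K(10): 6 → G
M(12)−Z(25): -13≡13 → N
Z(25)−N(13): 12 → M
V(21)−P(15): 6 → G
M(12)−I(8): 4 → E
B(1)−K(10): -9≡17 → R
X(23)−Z(25): -2≡24 → Y
M(12)−N(13): -1≡25 → Z
I(8)−P(15): -7≡19 → T
I(8)−I(8): 0 → A
C(2)−K(10): -8≡18 → S
W(22)−Z(25): -3≡23 → X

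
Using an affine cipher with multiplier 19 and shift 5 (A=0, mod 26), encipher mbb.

zyy

m(12): 19·12+5=233≡25 → z
b(1): 19·1+5=24 → y
b(1): 19·1+5=24 → y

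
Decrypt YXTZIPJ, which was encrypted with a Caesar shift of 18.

Y(24): 24−18=6 → G
X(23): 23−18=5 → F
T(19): 19−18=1 → B
Z(25): 25−18=7 → H
I(8): 8−18=-10≡16 → Q
P(15): 15−18=-3≡23 → X
J(9): 9−18=-9≡17 → R

GFBHQXR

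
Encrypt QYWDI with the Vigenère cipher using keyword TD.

JBPGB

Repeat the key across the message: TDTDT
Q(16)+T(19): 35≡9 → J
Y(24)+D(3): 27≡1 → B
W(22)+T(19): 41≡15 → P
D(3)+D(3): 6 → G
I(8)+T(19): 27≡1 → B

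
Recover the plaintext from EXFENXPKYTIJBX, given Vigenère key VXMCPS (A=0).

Repeat the key across the ciphertext: VXMCPSVXMCPSVX
E(4)−V(21): -17≡9 → J
X(23)−X(23): 0 → A
F(5)−M(12): -7≡19 → T
E(4)−C(2): 2 → C
N(13)−P(15): -2≡24 → Y
X(23)−S(18): 5 → F
P(15)−V(21): -6≡20 → U
K(10)−X(23): -13≡13 → N
Y(24)−M(12): 12 → M
T(19)−C(2): 17 → R
I(8)−P(15): -7≡19 → T
J(9)−S(18): -9≡17 → R
B(1)−V(21): -20≡6 → G
X(23)−X(23): 0 → A

JATCYFUNMRTRGA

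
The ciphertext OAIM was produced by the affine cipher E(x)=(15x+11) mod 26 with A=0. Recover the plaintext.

VBFH

The inverse of 15 mod 26 is 7, since 15·7=105≡1. Apply D(y)=7·(y−11) mod 26:
O(14): 7·(14−11)=21 → V
A(0): 7·(0−11)=-77≡1 → B
I(8): 7·(8−11)=-21≡5 → F
M(12): 7·(12−11)=7 → H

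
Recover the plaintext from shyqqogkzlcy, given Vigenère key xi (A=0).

vzbitgjccdfq

Repeat the key across the ciphertext: xixixixixixi
s(18)−x(23): -5≡21 → v
h(7)−i(8): -1≡25 → z
y(24)−x(23): 1 → b
q(16)−i(8): 8 → i
q(16)−x(23): -7≡19 → t
o(14)−i(8): 6 → g
g(6)−x(23): -17≡9 → j
k(10)−i(8): 2 → c
z(25)−x(23): 2 → c
l(11)−i(8): 3 → d
c(2)−x(23): -21≡5 → f
y(24)−i(8): 16 → q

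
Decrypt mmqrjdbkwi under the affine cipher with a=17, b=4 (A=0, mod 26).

The inverse of 17 mod 26 is 23, since 17·23=391≡1. Apply D(y)=23·(y−4) mod 26:
m(12): 23·(12−4)=184≡2 → c
m(12): 23·(12−4)=184≡2 → c
q(16): 23·(16−4)=276≡16 → q
r(17): 23·(17−4)=299≡13 → n
j(9): 23·(9−4)=115≡11 → l
d(3): 23·(3−4)=-23≡3 → d
b(1): 23·(1−4)=-69≡9 → j
k(10): 23·(10−4)=138≡8 → i
w(22): 23·(22−4)=414≡24 → y
i(8): 23·(8−4)=92≡14 → o

ccqnldjiyo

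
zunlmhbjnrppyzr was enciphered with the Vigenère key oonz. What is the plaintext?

lgamytokzdcqkle

Repeat the key across the ciphertext: oonzoonzoonzoon
z(25)−o(14): 11 → l
u(20)−o(14): 6 → g
n(13)−n(13): 0 → a
l(11)−z(25): -14≡12 → m
m(12)−o(14): -2≡24 → y
h(7)−o(14): -7≡19 → t
b(1)−n(13): -12≡14 → o
j(9)−z(25): -16≡10 → k
n(13)−o(14): -1≡25 → z
r(17)−o(14): 3 → d
p(15)−n(13): 2 → c
p(15)−z(25): -10≡16 → q
y(24)−o(14): 10 → k
z(25)−o(14): 11 → l
r(17)−n(13): 4 → e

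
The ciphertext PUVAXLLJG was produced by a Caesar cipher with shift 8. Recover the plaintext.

P(15): 15−8=7 → H
U(20): 20−8=12 → M
V(21): 21−8=13 → N
A(0): 0−8=-8≡18 → S
X(23): 23−8=15 → P
L(11): 11−8=3 → D
L(11): 11−8=3 → D
J(9): 9−8=1 → B
G(6): 6−8=-2≡24 → Y

HMNSPDDBY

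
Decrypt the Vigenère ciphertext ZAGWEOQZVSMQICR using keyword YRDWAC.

BJDAEMSISWMOKLO

Repeat the key across the ciphertext: YRDWACYRDWACYRD
Z(25)−Y(24): 1 → B
A(0)−R(17): -17≡9 → J
G(6)−D(3): 3 → D
W(22)−W(22): 0 → A
E(4)−A(0): 4 → E
O(14)−C(2): 12 → M
Q(16)−Y(24): -8≡18 → S
Z(25)−R(17): 8 → I
V(21)−D(3): 18 → S
S(18)−W(22): -4≡22 → W
M(12)−A(0): 12 → M
Q(16)−C(2): 14 → O
I(8)−Y(24): -16≡10 → K
C(2)−R(17): -15≡11 → L
R(17)−D(3): 14 → O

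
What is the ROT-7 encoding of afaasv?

hmhhzc

a(0): 0+7=7 → h
f(5): 5+7=12 → m
a(0): 0+7=7 → h
a(0): 0+7=7 → h
s(18): 18+7=25 → z
v(21): 21+7=28≡2 → c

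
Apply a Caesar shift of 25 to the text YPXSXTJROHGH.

Y(24): 24+25=49≡23 → X
P(15): 15+25=40≡14 → O
X(23): 23+25=48≡22 → W
S(18): 18+25=43≡17 → R
X(23): 23+25=48≡22 → W
T(19): 19+25=44≡18 → S
J(9): 9+25=34≡8 → I
R(17): 17+25=42≡16 → Q
O(14): 14+25=39≡13 → N
H(7): 7+25=32≡6 → G
G(6): 6+25=31≡5 → F
H(7): 7+25=32≡6 → G

XOWRWSIQNGFG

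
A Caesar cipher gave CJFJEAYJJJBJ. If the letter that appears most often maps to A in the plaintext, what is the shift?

The most frequent ciphertext letter is J (appears 6 times).
J is position 9; A is position 0.
Shift = 9.

9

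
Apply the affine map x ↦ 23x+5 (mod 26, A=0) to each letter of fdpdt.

f(5): 23·5+5=120≡16 → q
d(3): 23·3+5=74≡22 → w
p(15): 23·15+5=350≡12 → m
d(3): 23·3+5=74≡22 → w
t(19): 23·19+5=442≡0 → a

qwmwa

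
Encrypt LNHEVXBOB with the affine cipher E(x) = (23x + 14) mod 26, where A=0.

L(11): 23·11+14=267≡7 → H
N(13): 23·13+14=313≡1 → B
H(7): 23·7+14=175≡19 → T
E(4): 23·4+14=106≡2 → C
V(21): 23·21+14=497≡3 → D
X(23): 23·23+14=543≡23 → X
B(1): 23·1+14=37≡11 → L
O(14): 23·14+14=336≡24 → Y
B(1): 23·1+14=37≡11 → L

HBTCDXLYL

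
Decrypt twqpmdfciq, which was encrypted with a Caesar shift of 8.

loihevxuai

t(19): 19−8=11 → l
w(22): 22−8=14 → o
q(16): 16−8=8 → i
p(15): 15−8=7 → h
m(12): 12−8=4 → e
d(3): 3−8=-5≡21 → v
f(5): 5−8=-3≡23 → x
c(2): 2−8=-6≡20 → u
i(8): 8−8=0 → a
q(16): 16−8=8 → i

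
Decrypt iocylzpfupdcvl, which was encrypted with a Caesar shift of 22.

i(8): 8−22=-14≡12 → m
o(14): 14−22=-8≡18 → s
c(2): 2−22=-20≡6 → g
y(24): 24−22=2 → c
l(11): 11−22=-11≡15 → p
z(25): 25−22=3 → d
p(15): 15−22=-7≡19 → t
f(5): 5−22=-17≡9 → j
u(20): 20−22=-2≡24 → y
p(15): 15−22=-7≡19 → t
d(3): 3−22=-19≡7 → h
c(2): 2−22=-20≡6 → g
v(21): 21−22=-1≡25 → z
l(11): 11−22=-11≡15 → p

msgcpdtjythgzp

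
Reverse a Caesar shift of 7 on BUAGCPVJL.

UNTZVIOCE

B(1): 1−7=-6≡20 → U
U(20): 20−7=13 → N
A(0): 0−7=-7≡19 → T
G(6): 6−7=-1≡25 → Z
C(2): 2−7=-5≡21 → V
P(15): 15−7=8 → I
V(21): 21−7=14 → O
J(9): 9−7=2 → C
L(11): 11−7=4 → E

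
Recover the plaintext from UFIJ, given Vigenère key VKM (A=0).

Repeat the key across the ciphertext: VKMV
U(20)−V(21): -1≡25 → Z
F(5)−K(10): -5≡21 → V
I(8)−M(12): -4≡22 → W
J(9)−V(21): -12≡14 → O

ZVWO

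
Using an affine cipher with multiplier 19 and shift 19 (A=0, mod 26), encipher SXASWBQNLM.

XOTXVMLGUN

S(18): 19·18+19=361≡23 → X
X(23): 19·23+19=456≡14 → O
A(0): 19·0+19=19 → T
S(18): 19·18+19=361≡23 → X
W(22): 19·22+19=437≡21 → V
B(1): 19·1+19=38≡12 → M
Q(16): 19·16+19=323≡11 → L
N(13): 19·13+19=266≡6 → G
L(11): 19·11+19=228≡20 → U
M(12): 19·12+19=247≡13 → N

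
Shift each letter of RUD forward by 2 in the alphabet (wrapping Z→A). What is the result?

R(17): 17+2=19 → T
U(20): 20+2=22 → W
D(3): 3+2=5 → F

TWF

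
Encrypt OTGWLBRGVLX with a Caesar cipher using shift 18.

O(14): 14+18=32≡6 → G
T(19): 19+18=37≡11 → L
G(6): 6+18=24 → Y
W(22): 22+18=40≡14 → O
L(11): 11+18=29≡3 → D
B(1): 1+18=19 → T
R(17): 17+18=35≡9 → J
G(6): 6+18=24 → Y
V(21): 21+18=39≡13 → N
L(11): 11+18=29≡3 → D
X(23): 23+18=41≡15 → P

GLYODTJYNDP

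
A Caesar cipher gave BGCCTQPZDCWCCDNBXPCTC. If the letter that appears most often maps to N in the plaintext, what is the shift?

The most frequent ciphertext letter is C (appears 7 times).
C is position 2; N is position 13.
Shift = -11≡15.

15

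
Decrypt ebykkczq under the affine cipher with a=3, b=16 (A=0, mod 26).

wvuyyeda

The inverse of 3 mod 26 is 9, since 3·9=27≡1. Apply D(y)=9·(y−16) mod 26:
e(4): 9·(4−16)=-108≡22 → w
b(1): 9·(1−16)=-135≡21 → v
y(24): 9·(24−16)=72≡20 → u
k(10): 9·(10−16)=-54≡24 → y
k(10): 9·(10−16)=-54≡24 → y
c(2): 9·(2−16)=-126≡4 → e
z(25): 9·(25−16)=81≡3 → d
q(16): 9·(16−16)=0 → a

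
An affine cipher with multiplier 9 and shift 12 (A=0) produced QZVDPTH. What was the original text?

The inverse of 9 mod 26 is 3, since 9·3=27≡1. Apply D(y)=3·(y−12) mod 26:
Q(16): 3·(16−12)=12 → M
Z(25): 3·(25−12)=39≡13 → N
V(21): 3·(21−12)=27≡1 → B
D(3): 3·(3−12)=-27≡25 → Z
P(15): 3·(15−12)=9 → J
T(19): 3·(19−12)=21 → V
H(7): 3·(7−12)=-15≡11 → L

MNBZJVL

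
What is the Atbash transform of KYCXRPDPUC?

PBXCIKWKFX

K(10) → P(15)
Y(24) → B(1)
C(2) → X(23)
X(23) → C(2)
R(17) → I(8)
P(15) → K(10)
D(3) → W(22)
P(15) → K(10)
U(20) → F(5)
C(2) → X(23)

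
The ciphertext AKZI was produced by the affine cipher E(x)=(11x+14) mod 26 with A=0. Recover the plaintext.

UCBQ

The inverse of 11 mod 26 is 19, since 11·19=209≡1. Apply D(y)=19·(y−14) mod 26:
A(0): 19·(0−14)=-266≡20 → U
K(10): 19·(10−14)=-76≡2 → C
Z(25): 19·(25−14)=209≡1 → B
I(8): 19·(8−14)=-114≡16 → Q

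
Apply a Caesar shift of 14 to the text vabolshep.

v(21): 21+14=35≡9 → j
a(0): 0+14=14 → o
b(1): 1+14=15 → p
o(14): 14+14=28≡2 → c
l(11): 11+14=25 → z
s(18): 18+14=32≡6 → g
h(7): 7+14=21 → v
e(4): 4+14=18 → s
p(15): 15+14=29≡3 → d

jopczgvsd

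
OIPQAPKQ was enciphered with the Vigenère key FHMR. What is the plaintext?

Repeat the key across the ciphertext: FHMRFHMR
O(14)−F(5): 9 → J
I(8)−H(7): 1 → B
P(15)−M(12): 3 → D
Q(16)−R(17): -1≡25 → Z
A(0)−F(5): -5≡21 → V
P(15)−H(7): 8 → I
K(10)−M(12): -2≡24 → Y
Q(16)−R(17): -1≡25 → Z

JBDZVIYZ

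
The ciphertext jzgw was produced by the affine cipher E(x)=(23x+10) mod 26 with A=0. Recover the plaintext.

jvkw

The inverse of 23 mod 26 is 17, since 23·17=391≡1. Apply D(y)=17·(y−10) mod 26:
j(9): 17·(9−10)=-17≡9 → j
z(25): 17·(25−10)=255≡21 → v
g(6): 17·(6−10)=-68≡10 → k
w(22): 17·(22−10)=204≡22 → w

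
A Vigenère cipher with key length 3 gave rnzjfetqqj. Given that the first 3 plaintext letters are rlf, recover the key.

acu

Subtract each crib letter from the matching ciphertext letter (mod 26):
r(17)−r(17)=0 → a
n(13)−l(11)=2 → c
z(25)−f(5)=20 → u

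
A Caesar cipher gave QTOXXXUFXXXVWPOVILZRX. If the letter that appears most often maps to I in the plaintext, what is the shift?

The most frequent ciphertext letter is X (appears 7 times).
X is position 23; I is position 8.
Shift = 15.

15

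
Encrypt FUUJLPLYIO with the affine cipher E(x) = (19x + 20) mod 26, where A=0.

LKKJVTVIQA

F(5): 19·5+20=115≡11 → L
U(20): 19·20+20=400≡10 → K
U(20): 19·20+20=400≡10 → K
J(9): 19·9+20=191≡9 → J
L(11): 19·11+20=229≡21 → V
P(15): 19·15+20=305≡19 → T
L(11): 19·11+20=229≡21 → V
Y(24): 19·24+20=476≡8 → I
I(8): 19·8+20=172≡16 → Q
O(14): 19·14+20=286≡0 → A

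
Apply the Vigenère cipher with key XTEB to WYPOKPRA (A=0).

Repeat the key across the message: XTEBXTEB
W(22)+X(23): 45≡19 → T
Y(24)+T(19): 43≡17 → R
P(15)+E(4): 19 → T
O(14)+B(1): 15 → P
K(10)+X(23): 33≡7 → H
P(15)+T(19): 34≡8 → I
R(17)+E(4): 21 → V
A(0)+B(1): 1 → B

TRTPHIVB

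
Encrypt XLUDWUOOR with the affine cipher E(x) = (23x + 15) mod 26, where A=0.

X(23): 23·23+15=544≡24 → Y
L(11): 23·11+15=268≡8 → I
U(20): 23·20+15=475≡7 → H
D(3): 23·3+15=84≡6 → G
W(22): 23·22+15=521≡1 → B
U(20): 23·20+15=475≡7 → H
O(14): 23·14+15=337≡25 → Z
O(14): 23·14+15=337≡25 → Z
R(17): 23·17+15=406≡16 → Q

YIHGBHZZQ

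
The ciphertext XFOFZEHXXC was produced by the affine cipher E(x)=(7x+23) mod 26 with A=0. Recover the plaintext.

The inverse of 7 mod 26 is 15, since 7·15=105≡1. Apply D(y)=15·(y−23) mod 26:
X(23): 15·(23−23)=0 → A
F(5): 15·(5−23)=-270≡16 → Q
O(14): 15·(14−23)=-135≡21 → V
F(5): 15·(5−23)=-270≡16 → Q
Z(25): 15·(25−23)=30≡4 → E
E(4): 15·(4−23)=-285≡1 → B
H(7): 15·(7−23)=-240≡20 → U
X(23): 15·(23−23)=0 → A
X(23): 15·(23−23)=0 → A
C(2): 15·(2−23)=-315≡23 → X

AQVQEBUAAX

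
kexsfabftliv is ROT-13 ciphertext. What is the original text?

k(10): 10−13=-3≡23 → x
e(4): 4−13=-9≡17 → r
x(23): 23−13=10 → k
s(18): 18−13=5 → f
f(5): 5−13=-8≡18 → s
a(0): 0−13=-13≡13 → n
b(1): 1−13=-12≡14 → o
f(5): 5−13=-8≡18 → s
t(19): 19−13=6 → g
l(11): 11−13=-2≡24 → y
i(8): 8−13=-5≡21 → v
v(21): 21−13=8 → i

xrkfsnosgyvi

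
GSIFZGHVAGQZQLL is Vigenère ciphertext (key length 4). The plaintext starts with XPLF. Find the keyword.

Subtract each crib letter from the matching ciphertext letter (mod 26):
G(6)−X(23)=-17≡9 → J
S(18)−P(15)=3 → D
I(8)−L(11)=-3≡23 → X
F(5)−F(5)=0 → A

JDXA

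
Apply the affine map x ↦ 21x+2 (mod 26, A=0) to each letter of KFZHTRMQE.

K(10): 21·10+2=212≡4 → E
F(5): 21·5+2=107≡3 → D
Z(25): 21·25+2=527≡7 → H
H(7): 21·7+2=149≡19 → T
T(19): 21·19+2=401≡11 → L
R(17): 21·17+2=359≡21 → V
M(12): 21·12+2=254≡20 → U
Q(16): 21·16+2=338≡0 → A
E(4): 21·4+2=86≡8 → I

EDHTLVUAI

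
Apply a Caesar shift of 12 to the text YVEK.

Y(24): 24+12=36≡10 → K
V(21): 21+12=33≡7 → H
E(4): 4+12=16 → Q
K(10): 10+12=22 → W

KHQW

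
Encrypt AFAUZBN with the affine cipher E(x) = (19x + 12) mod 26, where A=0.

MDMCTFZ

A(0): 19·0+12=12 → M
F(5): 19·5+12=107≡3 → D
A(0): 19·0+12=12 → M
U(20): 19·20+12=392≡2 → C
Z(25): 19·25+12=487≡19 → T
B(1): 19·1+12=31≡5 → F
N(13): 19·13+12=259≡25 → Z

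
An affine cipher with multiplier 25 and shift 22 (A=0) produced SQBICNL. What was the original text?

The inverse of 25 mod 26 is 25, since 25·25=625≡1. Apply D(y)=25·(y−22) mod 26:
S(18): 25·(18−22)=-100≡4 → E
Q(16): 25·(16−22)=-150≡6 → G
B(1): 25·(1−22)=-525≡21 → V
I(8): 25·(8−22)=-350≡14 → O
C(2): 25·(2−22)=-500≡20 → U
N(13): 25·(13−22)=-225≡9 → J
L(11): 25·(11−22)=-275≡11 → L

EGVOUJL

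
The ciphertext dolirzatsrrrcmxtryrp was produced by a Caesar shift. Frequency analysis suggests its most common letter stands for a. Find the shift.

The most frequent ciphertext letter is r (appears 6 times).
r is position 17; a is position 0.
Shift = 17.

17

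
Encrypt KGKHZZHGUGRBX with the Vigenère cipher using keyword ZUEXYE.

Repeat the key across the message: ZUEXYEZUEXYEZ
K(10)+Z(25): 35≡9 → J
G(6)+U(20): 26≡0 → A
K(10)+E(4): 14 → O
H(7)+X(23): 30≡4 → E
Z(25)+Y(24): 49≡23 → X
Z(25)+E(4): 29≡3 → D
H(7)+Z(25): 32≡6 → G
G(6)+U(20): 26≡0 → A
U(20)+E(4): 24 → Y
G(6)+X(23): 29≡3 → D
R(17)+Y(24): 41≡15 → P
B(1)+E(4): 5 → F
X(23)+Z(25): 48≡22 → W

JAOEXDGAYDPFW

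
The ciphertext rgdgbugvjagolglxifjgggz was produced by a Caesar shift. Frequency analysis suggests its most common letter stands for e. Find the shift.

The most frequent ciphertext letter is g (appears 8 times).
g is position 6; e is position 4.
Shift = 2.

2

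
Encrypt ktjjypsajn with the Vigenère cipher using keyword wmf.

Repeat the key across the message: wmfwmfwmfw
k(10)+w(22): 32≡6 → g
t(19)+m(12): 31≡5 → f
j(9)+f(5): 14 → o
j(9)+w(22): 31≡5 → f
y(24)+m(12): 36≡10 → k
p(15)+f(5): 20 → u
s(18)+w(22): 40≡14 → o
a(0)+m(12): 12 → m
j(9)+f(5): 14 → o
n(13)+w(22): 35≡9 → j

gfofkuomoj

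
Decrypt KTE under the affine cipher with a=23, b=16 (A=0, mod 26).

CZE

The inverse of 23 mod 26 is 17, since 23·17=391≡1. Apply D(y)=17·(y−16) mod 26:
K(10): 17·(10−16)=-102≡2 → C
T(19): 17·(19−16)=51≡25 → Z
E(4): 17·(4−16)=-204≡4 → E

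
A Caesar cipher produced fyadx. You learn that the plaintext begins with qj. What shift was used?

From the crib: f(5)−q(16)=-11≡15, so the shift is 15.

15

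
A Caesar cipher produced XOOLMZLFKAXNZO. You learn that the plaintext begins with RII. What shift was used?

6

From the crib: X(23)−R(17)=6, so the shift is 6.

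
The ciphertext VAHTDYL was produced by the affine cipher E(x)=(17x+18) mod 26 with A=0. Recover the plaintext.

RCHXTIV

The inverse of 17 mod 26 is 23, since 17·23=391≡1. Apply D(y)=23·(y−18) mod 26:
V(21): 23·(21−18)=69≡17 → R
A(0): 23·(0−18)=-414≡2 → C
H(7): 23·(7−18)=-253≡7 → H
T(19): 23·(19−18)=23 → X
D(3): 23·(3−18)=-345≡19 → T
Y(24): 23·(24−18)=138≡8 → I
L(11): 23·(11−18)=-161≡21 → V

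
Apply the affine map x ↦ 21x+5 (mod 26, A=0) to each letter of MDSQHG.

M(12): 21·12+5=257≡23 → X
D(3): 21·3+5=68≡16 → Q
S(18): 21·18+5=383≡19 → T
Q(16): 21·16+5=341≡3 → D
H(7): 21·7+5=152≡22 → W
G(6): 21·6+5=131≡1 → B

XQTDWB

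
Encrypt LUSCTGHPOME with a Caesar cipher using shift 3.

OXVFWJKSRPH

L(11): 11+3=14 → O
U(20): 20+3=23 → X
S(18): 18+3=21 → V
C(2): 2+3=5 → F
T(19): 19+3=22 → W
G(6): 6+3=9 → J
H(7): 7+3=10 → K
P(15): 15+3=18 → S
O(14): 14+3=17 → R
M(12): 12+3=15 → P
E(4): 4+3=7 → H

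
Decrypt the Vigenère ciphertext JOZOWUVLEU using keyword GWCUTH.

DSXUDNPPCA

Repeat the key across the ciphertext: GWCUTHGWCU
J(9)−G(6): 3 → D
O(14)−W(22): -8≡18 → S
Z(25)−C(2): 23 → X
O(14)−U(20): -6≡20 → U
W(22)−T(19): 3 → D
U(20)−H(7): 13 → N
V(21)−G(6): 15 → P
L(11)−W(22): -11≡15 → P
E(4)−C(2): 2 → C
U(20)−U(20): 0 → A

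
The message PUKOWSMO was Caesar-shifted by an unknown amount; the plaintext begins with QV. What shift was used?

25

From the crib: P(15)−Q(16)=-1≡25, so the shift is 25.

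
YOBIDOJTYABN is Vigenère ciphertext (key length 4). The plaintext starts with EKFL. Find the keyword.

UEWX

Subtract each crib letter from the matching ciphertext letter (mod 26):
Y(24)−E(4)=20 → U
O(14)−K(10)=4 → E
B(1)−F(5)=-4≡22 → W
I(8)−L(11)=-3≡23 → X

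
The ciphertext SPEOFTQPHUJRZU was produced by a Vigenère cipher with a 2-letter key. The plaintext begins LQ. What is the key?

Subtract each crib letter from the matching ciphertext letter (mod 26):
S(18)−L(11)=7 → H
P(15)−Q(16)=-1≡25 → Z

HZ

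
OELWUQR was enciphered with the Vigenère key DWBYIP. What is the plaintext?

Repeat the key across the ciphertext: DWBYIPD
O(14)−D(3): 11 → L
E(4)−W(22): -18≡8 → I
L(11)−B(1): 10 → K
W(22)−Y(24): -2≡24 → Y
U(20)−I(8): 12 → M
Q(16)−P(15): 1 → B
R(17)−D(3): 14 → O

LIKYMBO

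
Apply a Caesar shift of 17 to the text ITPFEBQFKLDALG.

I(8): 8+17=25 → Z
T(19): 19+17=36≡10 → K
P(15): 15+17=32≡6 → G
F(5): 5+17=22 → W
E(4): 4+17=21 → V
B(1): 1+17=18 → S
Q(16): 16+17=33≡7 → H
F(5): 5+17=22 → W
K(10): 10+17=27≡1 → B
L(11): 11+17=28≡2 → C
D(3): 3+17=20 → U
A(0): 0+17=17 → R
L(11): 11+17=28≡2 → C
G(6): 6+17=23 → X

ZKGWVSHWBCURCX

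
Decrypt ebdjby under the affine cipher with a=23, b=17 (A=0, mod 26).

nowuop

The inverse of 23 mod 26 is 17, since 23·17=391≡1. Apply D(y)=17·(y−17) mod 26:
e(4): 17·(4−17)=-221≡13 → n
b(1): 17·(1−17)=-272≡14 → o
d(3): 17·(3−17)=-238≡22 → w
j(9): 17·(9−17)=-136≡20 → u
b(1): 17·(1−17)=-272≡14 → o
y(24): 17·(24−17)=119≡15 → p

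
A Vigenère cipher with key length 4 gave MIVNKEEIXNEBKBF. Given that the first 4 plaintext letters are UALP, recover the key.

SIKY

Subtract each crib letter from the matching ciphertext letter (mod 26):
M(12)−U(20)=-8≡18 → S
I(8)−A(0)=8 → I
V(21)−L(11)=10 → K
N(13)−P(15)=-2≡24 → Y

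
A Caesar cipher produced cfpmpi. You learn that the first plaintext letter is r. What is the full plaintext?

ruebex

From the crib: c(2)−r(17)=-15≡11, so the shift is 11.
Subtract 11 from each ciphertext letter:
c(2): 2−11=-9≡17 → r
f(5): 5−11=-6≡20 → u
p(15): 15−11=4 → e
m(12): 12−11=1 → b
p(15): 15−11=4 → e
i(8): 8−11=-3≡23 → x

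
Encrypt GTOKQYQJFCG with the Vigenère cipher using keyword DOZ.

Repeat the key across the message: DOZDOZDOZDO
G(6)+D(3): 9 → J
T(19)+O(14): 33≡7 → H
O(14)+Z(25): 39≡13 → N
K(10)+D(3): 13 → N
Q(16)+O(14): 30≡4 → E
Y(24)+Z(25): 49≡23 → X
Q(16)+D(3): 19 → T
J(9)+O(14): 23 → X
F(5)+Z(25): 30≡4 → E
C(2)+D(3): 5 → F
G(6)+O(14): 20 → U

JHNNEXTXEFU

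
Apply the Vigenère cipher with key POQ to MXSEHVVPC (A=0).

Repeat the key across the message: POQPOQPOQ
M(12)+P(15): 27≡1 → B
X(23)+O(14): 37≡11 → L
S(18)+Q(16): 34≡8 → I
E(4)+P(15): 19 → T
H(7)+O(14): 21 → V
V(21)+Q(16): 37≡11 → L
V(21)+P(15): 36≡10 → K
P(15)+O(14): 29≡3 → D
C(2)+Q(16): 18 → S

BLITVLKDS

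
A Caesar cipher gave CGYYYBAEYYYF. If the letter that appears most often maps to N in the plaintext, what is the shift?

The most frequent ciphertext letter is Y (appears 6 times).
Y is position 24; N is position 13.
Shift = 11.

11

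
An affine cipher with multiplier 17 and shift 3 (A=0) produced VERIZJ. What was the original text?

The inverse of 17 mod 26 is 23, since 17·23=391≡1. Apply D(y)=23·(y−3) mod 26:
V(21): 23·(21−3)=414≡24 → Y
E(4): 23·(4−3)=23 → X
R(17): 23·(17−3)=322≡10 → K
I(8): 23·(8−3)=115≡11 → L
Z(25): 23·(25−3)=506≡12 → M
J(9): 23·(9−3)=138≡8 → I

YXKLMI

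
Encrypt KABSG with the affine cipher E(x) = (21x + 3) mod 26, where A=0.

FDYRZ

K(10): 21·10+3=213≡5 → F
A(0): 21·0+3=3 → D
B(1): 21·1+3=24 → Y
S(18): 21·18+3=381≡17 → R
G(6): 21·6+3=129≡25 → Z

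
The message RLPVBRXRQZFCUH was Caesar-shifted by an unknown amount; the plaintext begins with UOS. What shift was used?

From the crib: R(17)−U(20)=-3≡23, so the shift is 23.

23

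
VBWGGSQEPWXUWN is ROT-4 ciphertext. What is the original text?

V(21): 21−4=17 → R
B(1): 1−4=-3≡23 → X
W(22): 22−4=18 → S
G(6): 6−4=2 → C
G(6): 6−4=2 → C
S(18): 18−4=14 → O
Q(16): 16−4=12 → M
E(4): 4−4=0 → A
P(15): 15−4=11 → L
W(22): 22−4=18 → S
X(23): 23−4=19 → T
U(20): 20−4=16 → Q
W(22): 22−4=18 → S
N(13): 13−4=9 → J

RXSCCOMALSTQSJ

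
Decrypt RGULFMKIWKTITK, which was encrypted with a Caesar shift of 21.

R(17): 17−21=-4≡22 → W
G(6): 6−21=-15≡11 → L
U(20): 20−21=-1≡25 → Z
L(11): 11−21=-10≡16 → Q
F(5): 5−21=-16≡10 → K
M(12): 12−21=-9≡17 → R
K(10): 10−21=-11≡15 → P
I(8): 8−21=-13≡13 → N
W(22): 22−21=1 → B
K(10): 10−21=-11≡15 → P
T(19): 19−21=-2≡24 → Y
I(8): 8−21=-13≡13 → N
T(19): 19−21=-2≡24 → Y
K(10): 10−21=-11≡15 → P

WLZQKRPNBPYNYP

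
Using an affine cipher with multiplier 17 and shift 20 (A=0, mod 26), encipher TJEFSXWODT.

FRKBOVEYTF

T(19): 17·19+20=343≡5 → F
J(9): 17·9+20=173≡17 → R
E(4): 17·4+20=88≡10 → K
F(5): 17·5+20=105≡1 → B
S(18): 17·18+20=326≡14 → O
X(23): 17·23+20=411≡21 → V
W(22): 17·22+20=394≡4 → E
O(14): 17·14+20=258≡24 → Y
D(3): 17·3+20=71≡19 → T
T(19): 17·19+20=343≡5 → F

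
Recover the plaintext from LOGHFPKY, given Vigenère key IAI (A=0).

Repeat the key across the ciphertext: IAIIAIIA
L(11)−I(8): 3 → D
O(14)−A(0): 14 → O
G(6)−I(8): -2≡24 → Y
H(7)−I(8): -1≡25 → Z
F(5)−A(0): 5 → F
P(15)−I(8): 7 → H
K(10)−I(8): 2 → C
Y(24)−A(0): 24 → Y

DOYZFHCY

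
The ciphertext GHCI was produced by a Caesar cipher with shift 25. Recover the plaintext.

HIDJ

G(6): 6−25=-19≡7 → H
H(7): 7−25=-18≡8 → I
C(2): 2−25=-23≡3 → D
I(8): 8−25=-17≡9 → J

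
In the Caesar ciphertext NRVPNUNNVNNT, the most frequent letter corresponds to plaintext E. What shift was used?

The most frequent ciphertext letter is N (appears 6 times).
N is position 13; E is position 4.
Shift = 9.

9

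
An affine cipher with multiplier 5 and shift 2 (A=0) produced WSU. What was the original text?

EYO

The inverse of 5 mod 26 is 21, since 5·21=105≡1. Apply D(y)=21·(y−2) mod 26:
W(22): 21·(22−2)=420≡4 → E
S(18): 21·(18−2)=336≡24 → Y
U(20): 21·(20−2)=378≡14 → O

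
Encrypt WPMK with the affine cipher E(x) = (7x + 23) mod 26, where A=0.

W(22): 7·22+23=177≡21 → V
P(15): 7·15+23=128≡24 → Y
M(12): 7·12+23=107≡3 → D
K(10): 7·10+23=93≡15 → P

VYDP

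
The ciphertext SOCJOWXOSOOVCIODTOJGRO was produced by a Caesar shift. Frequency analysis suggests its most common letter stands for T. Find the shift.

The most frequent ciphertext letter is O (appears 8 times).
O is position 14; T is position 19.
Shift = -5≡21.

21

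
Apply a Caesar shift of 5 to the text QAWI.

VFBN

Q(16): 16+5=21 → V
A(0): 0+5=5 → F
W(22): 22+5=27≡1 → B
I(8): 8+5=13 → N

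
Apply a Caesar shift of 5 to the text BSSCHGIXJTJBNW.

GXXHMLNCOYOGSB

B(1): 1+5=6 → G
S(18): 18+5=23 → X
S(18): 18+5=23 → X
C(2): 2+5=7 → H
H(7): 7+5=12 → M
G(6): 6+5=11 → L
I(8): 8+5=13 → N
X(23): 23+5=28≡2 → C
J(9): 9+5=14 → O
T(19): 19+5=24 → Y
J(9): 9+5=14 → O
B(1): 1+5=6 → G
N(13): 13+5=18 → S
W(22): 22+5=27≡1 → B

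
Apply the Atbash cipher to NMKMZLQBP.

N(13) → M(12)
M(12) → N(13)
K(10) → P(15)
M(12) → N(13)
Z(25) → A(0)
L(11) → O(14)
Q(16) → J(9)
B(1) → Y(24)
P(15) → K(10)

MNPNAOJYK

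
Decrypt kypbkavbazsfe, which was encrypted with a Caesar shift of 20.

qevhqgbhgfylk

k(10): 10−20=-10≡16 → q
y(24): 24−20=4 → e
p(15): 15−20=-5≡21 → v
b(1): 1−20=-19≡7 → h
k(10): 10−20=-10≡16 → q
a(0): 0−20=-20≡6 → g
v(21): 21−20=1 → b
b(1): 1−20=-19≡7 → h
a(0): 0−20=-20≡6 → g
z(25): 25−20=5 → f
s(18): 18−20=-2≡24 → y
f(5): 5−20=-15≡11 → l
e(4): 4−20=-16≡10 → k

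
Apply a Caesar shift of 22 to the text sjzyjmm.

ofvufii

s(18): 18+22=40≡14 → o
j(9): 9+22=31≡5 → f
z(25): 25+22=47≡21 → v
y(24): 24+22=46≡20 → u
j(9): 9+22=31≡5 → f
m(12): 12+22=34≡8 → i
m(12): 12+22=34≡8 → i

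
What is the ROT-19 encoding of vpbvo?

oiuoh

v(21): 21+19=40≡14 → o
p(15): 15+19=34≡8 → i
b(1): 1+19=20 → u
v(21): 21+19=40≡14 → o
o(14): 14+19=33≡7 → h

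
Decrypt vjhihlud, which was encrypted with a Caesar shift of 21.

aomnmqzi

v(21): 21−21=0 → a
j(9): 9−21=-12≡14 → o
h(7): 7−21=-14≡12 → m
i(8): 8−21=-13≡13 → n
h(7): 7−21=-14≡12 → m
l(11): 11−21=-10≡16 → q
u(20): 20−21=-1≡25 → z
d(3): 3−21=-18≡8 → i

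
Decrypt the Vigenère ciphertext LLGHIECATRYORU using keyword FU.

Repeat the key across the ciphertext: FUFUFUFUFUFUFU
L(11)−F(5): 6 → G
L(11)−U(20): -9≡17 → R
G(6)−F(5): 1 → B
H(7)−U(20): -13≡13 → N
I(8)−F(5): 3 → D
E(4)−U(20): -16≡10 → K
C(2)−F(5): -3≡23 → X
A(0)−U(20): -20≡6 → G
T(19)−F(5): 14 → O
R(17)−U(20): -3≡23 → X
Y(24)−F(5): 19 → T
O(14)−U(20): -6≡20 → U
R(17)−F(5): 12 → M
U(20)−U(20): 0 → A

GRBNDKXGOXTUMA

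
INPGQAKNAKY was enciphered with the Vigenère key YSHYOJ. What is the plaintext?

KVIICRMVTMK

Repeat the key across the ciphertext: YSHYOJYSHYO
I(8)−Y(24): -16≡10 → K
N(13)−S(18): -5≡21 → V
P(15)−H(7): 8 → I
G(6)−Y(24): -18≡8 → I
Q(16)−O(14): 2 → C
A(0)−J(9): -9≡17 → R
K(10)−Y(24): -14≡12 → M
N(13)−S(18): -5≡21 → V
A(0)−H(7): -7≡19 → T
K(10)−Y(24): -14≡12 → M
Y(24)−O(14): 10 → K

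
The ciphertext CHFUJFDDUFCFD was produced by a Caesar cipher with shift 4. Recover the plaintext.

YDBQFBZZQBYBZ

C(2): 2−4=-2≡24 → Y
H(7): 7−4=3 → D
F(5): 5−4=1 → B
U(20): 20−4=16 → Q
J(9): 9−4=5 → F
F(5): 5−4=1 → B
D(3): 3−4=-1≡25 → Z
D(3): 3−4=-1≡25 → Z
U(20): 20−4=16 → Q
F(5): 5−4=1 → B
C(2): 2−4=-2≡24 → Y
F(5): 5−4=1 → B
D(3): 3−4=-1≡25 → Z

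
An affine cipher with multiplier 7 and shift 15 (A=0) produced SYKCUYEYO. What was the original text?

The inverse of 7 mod 26 is 15, since 7·15=105≡1. Apply D(y)=15·(y−15) mod 26:
S(18): 15·(18−15)=45≡19 → T
Y(24): 15·(24−15)=135≡5 → F
K(10): 15·(10−15)=-75≡3 → D
C(2): 15·(2−15)=-195≡13 → N
U(20): 15·(20−15)=75≡23 → X
Y(24): 15·(24−15)=135≡5 → F
E(4): 15·(4−15)=-165≡17 → R
Y(24): 15·(24−15)=135≡5 → F
O(14): 15·(14−15)=-15≡11 → L

TFDNXFRFL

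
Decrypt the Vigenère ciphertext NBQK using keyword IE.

Repeat the key across the ciphertext: IEIE
N(13)−I(8): 5 → F
B(1)−E(4): -3≡23 → X
Q(16)−I(8): 8 → I
K(10)−E(4): 6 → G

FXIG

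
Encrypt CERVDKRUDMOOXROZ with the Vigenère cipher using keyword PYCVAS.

RCTQDCGSFHOGMPQU

Repeat the key across the message: PYCVASPYCVASPYCV
C(2)+P(15): 17 → R
E(4)+Y(24): 28≡2 → C
R(17)+C(2): 19 → T
V(21)+V(21): 42≡16 → Q
D(3)+A(0): 3 → D
K(10)+S(18): 28≡2 → C
R(17)+P(15): 32≡6 → G
U(20)+Y(24): 44≡18 → S
D(3)+C(2): 5 → F
M(12)+V(21): 33≡7 → H
O(14)+A(0): 14 → O
O(14)+S(18): 32≡6 → G
X(23)+P(15): 38≡12 → M
R(17)+Y(24): 41≡15 → P
O(14)+C(2): 16 → Q
Z(25)+V(21): 46≡20 → U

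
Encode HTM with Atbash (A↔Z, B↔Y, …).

H(7) → S(18)
T(19) → G(6)
M(12) → N(13)

SGN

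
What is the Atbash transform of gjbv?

g(6) → t(19)
j(9) → q(16)
b(1) → y(24)
v(21) → e(4)

tqye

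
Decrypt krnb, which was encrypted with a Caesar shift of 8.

cjft

k(10): 10−8=2 → c
r(17): 17−8=9 → j
n(13): 13−8=5 → f
b(1): 1−8=-7≡19 → t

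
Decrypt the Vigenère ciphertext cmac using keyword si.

Repeat the key across the ciphertext: sisi
c(2)−s(18): -16≡10 → k
m(12)−i(8): 4 → e
a(0)−s(18): -18≡8 → i
c(2)−i(8): -6≡20 → u

keiu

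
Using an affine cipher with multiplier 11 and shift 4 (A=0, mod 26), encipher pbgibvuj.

npsopbqz

p(15): 11·15+4=169≡13 → n
b(1): 11·1+4=15 → p
g(6): 11·6+4=70≡18 → s
i(8): 11·8+4=92≡14 → o
b(1): 11·1+4=15 → p
v(21): 11·21+4=235≡1 → b
u(20): 11·20+4=224≡16 → q
j(9): 11·9+4=103≡25 → z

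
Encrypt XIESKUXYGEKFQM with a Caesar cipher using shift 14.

X(23): 23+14=37≡11 → L
I(8): 8+14=22 → W
E(4): 4+14=18 → S
S(18): 18+14=32≡6 → G
K(10): 10+14=24 → Y
U(20): 20+14=34≡8 → I
X(23): 23+14=37≡11 → L
Y(24): 24+14=38≡12 → M
G(6): 6+14=20 → U
E(4): 4+14=18 → S
K(10): 10+14=24 → Y
F(5): 5+14=19 → T
Q(16): 16+14=30≡4 → E
M(12): 12+14=26≡0 → A

LWSGYILMUSYTEA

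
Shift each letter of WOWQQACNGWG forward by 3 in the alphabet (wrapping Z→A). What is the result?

ZRZTTDFQJZJ

W(22): 22+3=25 → Z
O(14): 14+3=17 → R
W(22): 22+3=25 → Z
Q(16): 16+3=19 → T
Q(16): 16+3=19 → T
A(0): 0+3=3 → D
C(2): 2+3=5 → F
N(13): 13+3=16 → Q
G(6): 6+3=9 → J
W(22): 22+3=25 → Z
G(6): 6+3=9 → J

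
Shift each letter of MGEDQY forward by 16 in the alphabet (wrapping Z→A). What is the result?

M(12): 12+16=28≡2 → C
G(6): 6+16=22 → W
E(4): 4+16=20 → U
D(3): 3+16=19 → T
Q(16): 16+16=32≡6 → G
Y(24): 24+16=40≡14 → O

CWUTGO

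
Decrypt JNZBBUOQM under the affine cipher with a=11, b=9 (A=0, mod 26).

The inverse of 11 mod 26 is 19, since 11·19=209≡1. Apply D(y)=19·(y−9) mod 26:
J(9): 19·(9−9)=0 → A
N(13): 19·(13−9)=76≡24 → Y
Z(25): 19·(25−9)=304≡18 → S
B(1): 19·(1−9)=-152≡4 → E
B(1): 19·(1−9)=-152≡4 → E
U(20): 19·(20−9)=209≡1 → B
O(14): 19·(14−9)=95≡17 → R
Q(16): 19·(16−9)=133≡3 → D
M(12): 19·(12−9)=57≡5 → F

AYSEEBRDF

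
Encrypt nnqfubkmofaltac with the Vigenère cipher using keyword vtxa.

Repeat the key across the message: vtxavtxavtxavtx
n(13)+v(21): 34≡8 → i
n(13)+t(19): 32≡6 → g
q(16)+x(23): 39≡13 → n
f(5)+a(0): 5 → f
u(20)+v(21): 41≡15 → p
b(1)+t(19): 20 → u
k(10)+x(23): 33≡7 → h
m(12)+a(0): 12 → m
o(14)+v(21): 35≡9 → j
f(5)+t(19): 24 → y
a(0)+x(23): 23 → x
l(11)+a(0): 11 → l
t(19)+v(21): 40≡14 → o
a(0)+t(19): 19 → t
c(2)+x(23): 25 → z

ignfpuhmjyxlotz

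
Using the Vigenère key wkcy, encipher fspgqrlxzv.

Repeat the key across the message: wkcywkcywk
f(5)+w(22): 27≡1 → b
s(18)+k(10): 28≡2 → c
p(15)+c(2): 17 → r
g(6)+y(24): 30≡4 → e
q(16)+w(22): 38≡12 → m
r(17)+k(10): 27≡1 → b
l(11)+c(2): 13 → n
x(23)+y(24): 47≡21 → v
z(25)+w(22): 47≡21 → v
v(21)+k(10): 31≡5 → f

bcrembnvvf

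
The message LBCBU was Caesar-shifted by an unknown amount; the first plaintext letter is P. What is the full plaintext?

From the crib: L(11)−P(15)=-4≡22, so the shift is 22.
Subtract 22 from each ciphertext letter:
L(11): 11−22=-11≡15 → P
B(1): 1−22=-21≡5 → F
C(2): 2−22=-20≡6 → G
B(1): 1−22=-21≡5 → F
U(20): 20−22=-2≡24 → Y

PFGFY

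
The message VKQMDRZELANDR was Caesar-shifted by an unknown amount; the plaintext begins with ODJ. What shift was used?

From the crib: V(21)−O(14)=7, so the shift is 7.

7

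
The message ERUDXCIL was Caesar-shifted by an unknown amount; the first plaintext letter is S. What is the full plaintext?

SFIRLQWZ

From the crib: E(4)−S(18)=-14≡12, so the shift is 12.
Subtract 12 from each ciphertext letter:
E(4): 4−12=-8≡18 → S
R(17): 17−12=5 → F
U(20): 20−12=8 → I
D(3): 3−12=-9≡17 → R
X(23): 23−12=11 → L
C(2): 2−12=-10≡16 → Q
I(8): 8−12=-4≡22 → W
L(11): 11−12=-1≡25 → Z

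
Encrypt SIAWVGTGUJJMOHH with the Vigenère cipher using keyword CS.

Repeat the key across the message: CSCSCSCSCSCSCSC
S(18)+C(2): 20 → U
I(8)+S(18): 26≡0 → A
A(0)+C(2): 2 → C
W(22)+S(18): 40≡14 → O
V(21)+C(2): 23 → X
G(6)+S(18): 24 → Y
T(19)+C(2): 21 → V
G(6)+S(18): 24 → Y
U(20)+C(2): 22 → W
J(9)+S(18): 27≡1 → B
J(9)+C(2): 11 → L
M(12)+S(18): 30≡4 → E
O(14)+C(2): 16 → Q
H(7)+S(18): 25 → Z
H(7)+C(2): 9 → J

UACOXYVYWBLEQZJ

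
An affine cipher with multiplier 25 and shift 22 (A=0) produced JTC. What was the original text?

The inverse of 25 mod 26 is 25, since 25·25=625≡1. Apply D(y)=25·(y−22) mod 26:
J(9): 25·(9−22)=-325≡13 → N
T(19): 25·(19−22)=-75≡3 → D
C(2): 25·(2−22)=-500≡20 → U

NDU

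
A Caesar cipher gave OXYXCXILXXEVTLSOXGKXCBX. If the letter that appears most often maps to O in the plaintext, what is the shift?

The most frequent ciphertext letter is X (appears 8 times).
X is position 23; O is position 14.
Shift = 9.

9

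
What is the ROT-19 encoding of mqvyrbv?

fjorkuo

m(12): 12+19=31≡5 → f
q(16): 16+19=35≡9 → j
v(21): 21+19=40≡14 → o
y(24): 24+19=43≡17 → r
r(17): 17+19=36≡10 → k
b(1): 1+19=20 → u
v(21): 21+19=40≡14 → o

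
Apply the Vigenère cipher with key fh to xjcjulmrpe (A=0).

cqhqzsryul

Repeat the key across the message: fhfhfhfhfh
x(23)+f(5): 28≡2 → c
j(9)+h(7): 16 → q
c(2)+f(5): 7 → h
j(9)+h(7): 16 → q
u(20)+f(5): 25 → z
l(11)+h(7): 18 → s
m(12)+f(5): 17 → r
r(17)+h(7): 24 → y
p(15)+f(5): 20 → u
e(4)+h(7): 11 → l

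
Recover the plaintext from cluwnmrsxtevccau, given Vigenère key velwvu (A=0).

Repeat the key across the ciphertext: velwvuvelwvuvelw
c(2)−v(21): -19≡7 → h
l(11)−e(4): 7 → h
u(20)−l(11): 9 → j
w(22)−w(22): 0 → a
n(13)−v(21): -8≡18 → s
m(12)−u(20): -8≡18 → s
r(17)−v(21): -4≡22 → w
s(18)−e(4): 14 → o
x(23)−l(11): 12 → m
t(19)−w(22): -3≡23 → x
e(4)−v(21): -17≡9 → j
v(21)−u(20): 1 → b
c(2)−v(21): -19≡7 → h
c(2)−e(4): -2≡24 → y
a(0)−l(11): -11≡15 → p
u(20)−w(22): -2≡24 → y

hhjasswomxjbhypy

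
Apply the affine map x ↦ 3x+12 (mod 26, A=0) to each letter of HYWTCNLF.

HGARSZTB

H(7): 3·7+12=33≡7 → H
Y(24): 3·24+12=84≡6 → G
W(22): 3·22+12=78≡0 → A
T(19): 3·19+12=69≡17 → R
C(2): 3·2+12=18 → S
N(13): 3·13+12=51≡25 → Z
L(11): 3·11+12=45≡19 → T
F(5): 3·5+12=27≡1 → B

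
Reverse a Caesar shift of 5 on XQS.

SLN

X(23): 23−5=18 → S
Q(16): 16−5=11 → L
S(18): 18−5=13 → N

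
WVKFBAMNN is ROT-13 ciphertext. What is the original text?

JIXSONZAA

W(22): 22−13=9 → J
V(21): 21−13=8 → I
K(10): 10−13=-3≡23 → X
F(5): 5−13=-8≡18 → S
B(1): 1−13=-12≡14 → O
A(0): 0−13=-13≡13 → N
M(12): 12−13=-1≡25 → Z
N(13): 13−13=0 → A
N(13): 13−13=0 → A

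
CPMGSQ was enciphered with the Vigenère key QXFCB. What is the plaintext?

Repeat the key across the ciphertext: QXFCBQ
C(2)−Q(16): -14≡12 → M
P(15)−X(23): -8≡18 → S
M(12)−F(5): 7 → H
G(6)−C(2): 4 → E
S(18)−B(1): 17 → R
Q(16)−Q(16): 0 → A

MSHERA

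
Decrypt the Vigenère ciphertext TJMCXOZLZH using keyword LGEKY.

IDISZDTHPJ

Repeat the key across the ciphertext: LGEKYLGEKY
T(19)−L(11): 8 → I
J(9)−G(6): 3 → D
M(12)−E(4): 8 → I
C(2)−K(10): -8≡18 → S
X(23)−Y(24): -1≡25 → Z
O(14)−L(11): 3 → D
Z(25)−G(6): 19 → T
L(11)−E(4): 7 → H
Z(25)−K(10): 15 → P
H(7)−Y(24): -17≡9 → J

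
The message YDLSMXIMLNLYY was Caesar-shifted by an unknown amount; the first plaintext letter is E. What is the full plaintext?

From the crib: Y(24)−E(4)=20, so the shift is 20.
Subtract 20 from each ciphertext letter:
Y(24): 24−20=4 → E
D(3): 3−20=-17≡9 → J
L(11): 11−20=-9≡17 → R
S(18): 18−20=-2≡24 → Y
M(12): 12−20=-8≡18 → S
X(23): 23−20=3 → D
I(8): 8−20=-12≡14 → O
M(12): 12−20=-8≡18 → S
L(11): 11−20=-9≡17 → R
N(13): 13−20=-7≡19 → T
L(11): 11−20=-9≡17 → R
Y(24): 24−20=4 → E
Y(24): 24−20=4 → E

EJRYSDOSRTREE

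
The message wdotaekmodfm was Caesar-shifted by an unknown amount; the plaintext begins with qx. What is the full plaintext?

From the crib: w(22)−q(16)=6, so the shift is 6.
Subtract 6 from each ciphertext letter:
w(22): 22−6=16 → q
d(3): 3−6=-3≡23 → x
o(14): 14−6=8 → i
t(19): 19−6=13 → n
a(0): 0−6=-6≡20 → u
e(4): 4−6=-2≡24 → y
k(10): 10−6=4 → e
m(12): 12−6=6 → g
o(14): 14−6=8 → i
d(3): 3−6=-3≡23 → x
f(5): 5−6=-1≡25 → z
m(12): 12−6=6 → g

qxinuyegixzg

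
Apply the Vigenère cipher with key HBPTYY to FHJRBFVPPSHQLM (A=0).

Repeat the key across the message: HBPTYYHBPTYYHB
F(5)+H(7): 12 → M
H(7)+B(1): 8 → I
J(9)+P(15): 24 → Y
R(17)+T(19): 36≡10 → K
B(1)+Y(24): 25 → Z
F(5)+Y(24): 29≡3 → D
V(21)+H(7): 28≡2 → C
P(15)+B(1): 16 → Q
P(15)+P(15): 30≡4 → E
S(18)+T(19): 37≡11 → L
H(7)+Y(24): 31≡5 → F
Q(16)+Y(24): 40≡14 → O
L(11)+H(7): 18 → S
M(12)+B(1): 13 → N

MIYKZDCQELFOSN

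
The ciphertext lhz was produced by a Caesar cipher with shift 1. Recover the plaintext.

kgy

l(11): 11−1=10 → k
h(7): 7−1=6 → g
z(25): 25−1=24 → y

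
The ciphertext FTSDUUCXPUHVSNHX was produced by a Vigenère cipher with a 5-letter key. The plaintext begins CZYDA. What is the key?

Subtract each crib letter from the matching ciphertext letter (mod 26):
F(5)−C(2)=3 → D
T(19)−Z(25)=-6≡20 → U
S(18)−Y(24)=-6≡20 → U
D(3)−D(3)=0 → A
U(20)−A(0)=20 → U

DUUAU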